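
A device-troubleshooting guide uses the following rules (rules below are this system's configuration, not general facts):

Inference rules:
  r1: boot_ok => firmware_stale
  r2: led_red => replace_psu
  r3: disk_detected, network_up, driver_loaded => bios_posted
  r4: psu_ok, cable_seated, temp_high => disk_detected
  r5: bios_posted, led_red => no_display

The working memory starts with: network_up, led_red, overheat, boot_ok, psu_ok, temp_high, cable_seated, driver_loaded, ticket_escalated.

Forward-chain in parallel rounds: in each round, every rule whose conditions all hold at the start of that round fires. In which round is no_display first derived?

3

Round 1: r1 [boot_ok => firmware_stale]; r2 [led_red => replace_psu]; r4 [psu_ok, cable_seated, temp_high => disk_detected]. New: firmware_stale, replace_psu, disk_detected.
Round 2: r3 [disk_detected, network_up, driver_loaded => bios_posted]. New: bios_posted.
Round 3: r5 [bios_posted, led_red => no_display]. New: no_display.
no_display first appears in round 3.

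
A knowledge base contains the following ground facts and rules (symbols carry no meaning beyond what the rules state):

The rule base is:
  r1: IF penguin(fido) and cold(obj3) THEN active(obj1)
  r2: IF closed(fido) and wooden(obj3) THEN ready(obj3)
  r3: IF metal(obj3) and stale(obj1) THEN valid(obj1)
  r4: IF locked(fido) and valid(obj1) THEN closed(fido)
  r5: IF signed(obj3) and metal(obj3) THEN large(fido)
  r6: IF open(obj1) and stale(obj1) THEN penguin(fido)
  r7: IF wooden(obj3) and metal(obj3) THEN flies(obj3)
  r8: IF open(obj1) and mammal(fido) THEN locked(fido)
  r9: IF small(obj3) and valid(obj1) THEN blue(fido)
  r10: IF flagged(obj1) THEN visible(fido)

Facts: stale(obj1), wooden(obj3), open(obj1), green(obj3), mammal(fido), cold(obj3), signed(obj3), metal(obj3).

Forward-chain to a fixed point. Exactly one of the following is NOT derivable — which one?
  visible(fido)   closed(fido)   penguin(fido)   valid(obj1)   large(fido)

visible(fido)

Round 1: r3 [IF metal(obj3) and stale(obj1) THEN valid(obj1)]; r5 [IF signed(obj3) and metal(obj3) THEN large(fido)]; r6 [IF open(obj1) and stale(obj1) THEN penguin(fido)]; r7 [IF wooden(obj3) and metal(obj3) THEN flies(obj3)]; r8 [IF open(obj1) and mammal(fido) THEN locked(fido)]. New: valid(obj1), large(fido), penguin(fido), flies(obj3), locked(fido).
Round 2: r1 [IF penguin(fido) and cold(obj3) THEN active(obj1)]; r4 [IF locked(fido) and valid(obj1) THEN closed(fido)]. New: active(obj1), closed(fido).
Round 3: r2 [IF closed(fido) and wooden(obj3) THEN ready(obj3)]. New: ready(obj3).
Derived: valid(obj1) (round 1), large(fido) (round 1), closed(fido) (round 2), penguin(fido) (round 1). visible(fido) never appears in any round.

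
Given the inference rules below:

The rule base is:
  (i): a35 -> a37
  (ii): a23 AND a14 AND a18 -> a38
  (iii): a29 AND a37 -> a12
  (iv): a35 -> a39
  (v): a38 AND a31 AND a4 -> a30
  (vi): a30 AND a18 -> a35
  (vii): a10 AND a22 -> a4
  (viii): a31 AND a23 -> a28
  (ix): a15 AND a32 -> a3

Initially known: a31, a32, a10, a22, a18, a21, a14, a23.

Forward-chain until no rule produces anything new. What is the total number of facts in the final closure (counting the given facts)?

15

Round 1: (ii) [a23 AND a14 AND a18 -> a38]; (vii) [a10 AND a22 -> a4]; (viii) [a31 AND a23 -> a28]. New: a38, a4, a28.
Round 2: (v) [a38 AND a31 AND a4 -> a30]. New: a30.
Round 3: (vi) [a30 AND a18 -> a35]. New: a35.
Round 4: (i) [a35 -> a37]; (iv) [a35 -> a39]. New: a37, a39.
Closure: {a10, a14, a18, a21, a22, a23, a28, a30, a31, a32, a35, a37, a38, a39, a4} — 15 facts.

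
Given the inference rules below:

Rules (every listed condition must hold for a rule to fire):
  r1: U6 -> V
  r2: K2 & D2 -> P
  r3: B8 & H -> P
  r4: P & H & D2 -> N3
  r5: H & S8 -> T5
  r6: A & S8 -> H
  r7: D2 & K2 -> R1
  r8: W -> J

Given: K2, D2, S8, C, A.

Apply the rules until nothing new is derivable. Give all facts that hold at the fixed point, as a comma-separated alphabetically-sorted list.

A, C, D2, H, K2, N3, P, R1, S8, T5

Round 1: r2 [K2 & D2 -> P]; r6 [A & S8 -> H]; r7 [D2 & K2 -> R1]. New: P, H, R1.
Round 2: r4 [P & H & D2 -> N3]; r5 [H & S8 -> T5]. New: N3, T5.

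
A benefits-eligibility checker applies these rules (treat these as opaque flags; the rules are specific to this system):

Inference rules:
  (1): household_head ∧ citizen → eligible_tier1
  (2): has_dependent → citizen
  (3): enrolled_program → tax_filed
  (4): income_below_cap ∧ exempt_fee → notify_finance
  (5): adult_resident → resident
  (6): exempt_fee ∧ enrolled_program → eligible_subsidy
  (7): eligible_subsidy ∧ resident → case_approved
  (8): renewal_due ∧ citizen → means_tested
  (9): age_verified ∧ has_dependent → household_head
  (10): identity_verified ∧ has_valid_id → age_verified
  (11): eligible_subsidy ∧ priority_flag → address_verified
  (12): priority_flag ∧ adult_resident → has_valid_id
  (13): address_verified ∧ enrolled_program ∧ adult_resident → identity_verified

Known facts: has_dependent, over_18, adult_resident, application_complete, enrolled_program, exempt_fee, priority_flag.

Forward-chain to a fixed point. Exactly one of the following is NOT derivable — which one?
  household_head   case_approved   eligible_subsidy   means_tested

means_tested

Round 1 — (2), (3), (5), (6), (12), derive citizen, tax_filed, resident, eligible_subsidy, has_valid_id.
Round 2 — (7), (11), derive case_approved, address_verified.
Round 3 — (13), derive identity_verified.
Round 4 — (10), derive age_verified.
Round 5 — (9), derive household_head.
Round 6 — (1), derive eligible_tier1.
Derived: eligible_subsidy (round 1), household_head (round 5), case_approved (round 2). means_tested never appears in any round.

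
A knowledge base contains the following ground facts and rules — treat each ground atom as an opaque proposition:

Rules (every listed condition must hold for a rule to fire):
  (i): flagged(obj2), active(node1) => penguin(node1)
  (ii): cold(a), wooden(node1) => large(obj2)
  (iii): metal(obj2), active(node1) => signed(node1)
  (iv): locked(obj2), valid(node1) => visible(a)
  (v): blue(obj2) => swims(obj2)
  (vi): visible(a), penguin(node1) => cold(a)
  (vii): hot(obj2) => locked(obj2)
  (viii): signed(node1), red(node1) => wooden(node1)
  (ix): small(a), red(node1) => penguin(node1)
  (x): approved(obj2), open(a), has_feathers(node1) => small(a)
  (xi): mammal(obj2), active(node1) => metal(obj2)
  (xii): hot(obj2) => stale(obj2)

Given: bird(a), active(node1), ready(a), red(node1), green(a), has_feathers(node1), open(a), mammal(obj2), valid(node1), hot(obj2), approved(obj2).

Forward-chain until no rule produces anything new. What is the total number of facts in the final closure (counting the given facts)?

21

Round 1: (vii) [hot(obj2) => locked(obj2)]; (x) [approved(obj2), open(a), has_feathers(node1) => small(a)]; (xi) [mammal(obj2), active(node1) => metal(obj2)]; (xii) [hot(obj2) => stale(obj2)]. New: locked(obj2), small(a), metal(obj2), stale(obj2).
Round 2: (iii) [metal(obj2), active(node1) => signed(node1)]; (iv) [locked(obj2), valid(node1) => visible(a)]; (ix) [small(a), red(node1) => penguin(node1)]. New: signed(node1), visible(a), penguin(node1).
Round 3: (vi) [visible(a), penguin(node1) => cold(a)]; (viii) [signed(node1), red(node1) => wooden(node1)]. New: cold(a), wooden(node1).
Round 4: (ii) [cold(a), wooden(node1) => large(obj2)]. New: large(obj2).
Closure: {active(node1), approved(obj2), bird(a), cold(a), green(a), has_feathers(node1), hot(obj2), large(obj2), locked(obj2), mammal(obj2), metal(obj2), open(a), penguin(node1), ready(a), red(node1), signed(node1), small(a), stale(obj2), valid(node1), visible(a), wooden(node1)} — 21 facts.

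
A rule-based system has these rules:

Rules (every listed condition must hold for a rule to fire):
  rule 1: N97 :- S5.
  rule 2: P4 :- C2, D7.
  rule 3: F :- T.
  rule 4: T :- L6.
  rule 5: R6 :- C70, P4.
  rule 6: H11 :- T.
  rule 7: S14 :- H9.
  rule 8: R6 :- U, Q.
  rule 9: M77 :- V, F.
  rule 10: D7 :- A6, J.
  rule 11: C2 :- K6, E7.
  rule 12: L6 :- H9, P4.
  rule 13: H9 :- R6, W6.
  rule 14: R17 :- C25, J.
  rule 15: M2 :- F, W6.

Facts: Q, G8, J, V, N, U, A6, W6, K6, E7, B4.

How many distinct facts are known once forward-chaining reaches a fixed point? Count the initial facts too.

[1] rule 8 [R6 :- U, Q.]; rule 10 [D7 :- A6, J.]; rule 11 [C2 :- K6, E7.]. ⇒ new: R6, D7, C2.
[2] rule 2 [P4 :- C2, D7.]; rule 13 [H9 :- R6, W6.]. ⇒ new: P4, H9.
[3] rule 7 [S14 :- H9.]; rule 12 [L6 :- H9, P4.]. ⇒ new: S14, L6.
[4] rule 4 [T :- L6.]. ⇒ new: T.
[5] rule 3 [F :- T.]; rule 6 [H11 :- T.]. ⇒ new: F, H11.
[6] rule 9 [M77 :- V, F.]; rule 15 [M2 :- F, W6.]. ⇒ new: M77, M2.
Closure: {A6, B4, C2, D7, E7, F, G8, H11, H9, J, K6, L6, M2, M77, N, P4, Q, R6, S14, T, U, V, W6} — 23 facts.

23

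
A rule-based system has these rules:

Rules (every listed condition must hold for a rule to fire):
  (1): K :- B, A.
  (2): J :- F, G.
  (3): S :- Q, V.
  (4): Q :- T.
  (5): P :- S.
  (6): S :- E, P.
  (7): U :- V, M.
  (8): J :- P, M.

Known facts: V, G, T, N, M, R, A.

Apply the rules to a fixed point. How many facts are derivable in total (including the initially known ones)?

Round 1 — (4), (7), derive Q, U.
Round 2 — (3), derive S.
Round 3 — (5), derive P.
Round 4 — (8), derive J.
Closure: {A, G, J, M, N, P, Q, R, S, T, U, V} — 12 facts.

12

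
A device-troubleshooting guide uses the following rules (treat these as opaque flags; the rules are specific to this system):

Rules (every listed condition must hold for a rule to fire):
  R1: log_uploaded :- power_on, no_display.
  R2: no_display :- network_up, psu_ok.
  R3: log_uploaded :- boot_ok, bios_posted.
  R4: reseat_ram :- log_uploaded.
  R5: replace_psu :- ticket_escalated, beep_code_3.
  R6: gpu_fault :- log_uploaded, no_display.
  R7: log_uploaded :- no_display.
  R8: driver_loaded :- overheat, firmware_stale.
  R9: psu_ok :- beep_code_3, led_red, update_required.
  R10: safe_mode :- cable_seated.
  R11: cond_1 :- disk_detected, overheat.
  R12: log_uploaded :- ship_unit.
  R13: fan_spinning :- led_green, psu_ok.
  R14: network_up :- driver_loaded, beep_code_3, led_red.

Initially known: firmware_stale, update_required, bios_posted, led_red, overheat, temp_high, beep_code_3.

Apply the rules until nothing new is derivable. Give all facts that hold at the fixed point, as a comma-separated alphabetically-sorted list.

beep_code_3, bios_posted, driver_loaded, firmware_stale, gpu_fault, led_red, log_uploaded, network_up, no_display, overheat, psu_ok, reseat_ram, temp_high, update_required

Round 1: R8 [driver_loaded :- overheat, firmware_stale.]; R9 [psu_ok :- beep_code_3, led_red, update_required.]. New: driver_loaded, psu_ok.
Round 2: R14 [network_up :- driver_loaded, beep_code_3, led_red.]. New: network_up.
Round 3: R2 [no_display :- network_up, psu_ok.]. New: no_display.
Round 4: R7 [log_uploaded :- no_display.]. New: log_uploaded.
Round 5: R4 [reseat_ram :- log_uploaded.]; R6 [gpu_fault :- log_uploaded, no_display.]. New: reseat_ram, gpu_fault.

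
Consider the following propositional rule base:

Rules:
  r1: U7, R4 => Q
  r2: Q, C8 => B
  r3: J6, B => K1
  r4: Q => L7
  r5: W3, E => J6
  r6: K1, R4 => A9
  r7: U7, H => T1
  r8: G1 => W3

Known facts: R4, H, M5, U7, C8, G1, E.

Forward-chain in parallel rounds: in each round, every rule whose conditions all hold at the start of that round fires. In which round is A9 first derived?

Round 1 fires r1, r7, r8, giving Q, T1, W3.
Round 2 fires r2, r4, r5, giving B, L7, J6.
Round 3 fires r3, giving K1.
Round 4 fires r6, giving A9.
A9 first appears in round 4.

4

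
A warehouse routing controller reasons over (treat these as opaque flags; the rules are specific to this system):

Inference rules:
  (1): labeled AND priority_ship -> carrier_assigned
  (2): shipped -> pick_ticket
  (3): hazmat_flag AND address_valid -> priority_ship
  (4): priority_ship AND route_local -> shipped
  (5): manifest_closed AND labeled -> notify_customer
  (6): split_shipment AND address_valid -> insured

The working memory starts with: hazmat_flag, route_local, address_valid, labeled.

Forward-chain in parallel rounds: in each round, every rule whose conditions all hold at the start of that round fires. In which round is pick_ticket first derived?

3

Round 1: (3) [hazmat_flag AND address_valid -> priority_ship]. Adds priority_ship.
Round 2: (1) [labeled AND priority_ship -> carrier_assigned]; (4) [priority_ship AND route_local -> shipped]. Adds carrier_assigned, shipped.
Round 3: (2) [shipped -> pick_ticket]. Adds pick_ticket.
pick_ticket first appears in round 3.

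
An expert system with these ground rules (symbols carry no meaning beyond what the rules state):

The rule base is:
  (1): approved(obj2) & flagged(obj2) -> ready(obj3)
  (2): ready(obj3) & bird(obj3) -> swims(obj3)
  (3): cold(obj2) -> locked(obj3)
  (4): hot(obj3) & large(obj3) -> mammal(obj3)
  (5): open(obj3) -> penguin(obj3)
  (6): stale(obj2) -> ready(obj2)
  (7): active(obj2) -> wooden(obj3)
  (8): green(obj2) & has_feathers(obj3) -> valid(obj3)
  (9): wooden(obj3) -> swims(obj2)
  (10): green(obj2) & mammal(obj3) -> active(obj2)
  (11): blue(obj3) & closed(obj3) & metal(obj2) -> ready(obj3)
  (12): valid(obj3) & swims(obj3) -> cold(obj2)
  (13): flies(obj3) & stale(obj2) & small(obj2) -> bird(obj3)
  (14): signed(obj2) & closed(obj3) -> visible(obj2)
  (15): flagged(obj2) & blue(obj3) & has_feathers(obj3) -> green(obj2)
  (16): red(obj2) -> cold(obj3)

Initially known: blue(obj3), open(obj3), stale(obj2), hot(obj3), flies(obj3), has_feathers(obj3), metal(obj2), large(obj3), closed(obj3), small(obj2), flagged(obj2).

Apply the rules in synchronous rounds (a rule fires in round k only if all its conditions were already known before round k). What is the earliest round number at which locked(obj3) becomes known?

4

Round 1 fires (4), (5), (6), (11), (13), (15), giving mammal(obj3), penguin(obj3), ready(obj2), ready(obj3), bird(obj3), green(obj2).
Round 2 fires (2), (8), (10), giving swims(obj3), valid(obj3), active(obj2).
Round 3 fires (7), (12), giving wooden(obj3), cold(obj2).
Round 4 fires (3), (9), giving locked(obj3), swims(obj2).
locked(obj3) first appears in round 4.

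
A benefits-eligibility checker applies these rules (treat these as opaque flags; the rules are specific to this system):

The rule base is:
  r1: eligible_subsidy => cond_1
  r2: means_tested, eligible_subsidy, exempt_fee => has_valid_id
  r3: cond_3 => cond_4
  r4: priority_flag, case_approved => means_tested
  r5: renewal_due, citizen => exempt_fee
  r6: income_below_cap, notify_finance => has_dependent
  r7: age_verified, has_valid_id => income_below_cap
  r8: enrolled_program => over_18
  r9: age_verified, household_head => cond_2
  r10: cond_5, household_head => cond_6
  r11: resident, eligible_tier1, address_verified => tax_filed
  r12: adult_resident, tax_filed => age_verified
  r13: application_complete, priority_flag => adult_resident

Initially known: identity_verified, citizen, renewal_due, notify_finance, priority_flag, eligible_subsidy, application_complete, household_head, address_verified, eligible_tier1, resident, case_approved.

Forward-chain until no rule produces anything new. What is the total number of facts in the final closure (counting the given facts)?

22

Round 1: r1 [eligible_subsidy => cond_1]; r4 [priority_flag, case_approved => means_tested]; r5 [renewal_due, citizen => exempt_fee]; r11 [resident, eligible_tier1, address_verified => tax_filed]; r13 [application_complete, priority_flag => adult_resident]. New: cond_1, means_tested, exempt_fee, tax_filed, adult_resident.
Round 2: r2 [means_tested, eligible_subsidy, exempt_fee => has_valid_id]; r12 [adult_resident, tax_filed => age_verified]. New: has_valid_id, age_verified.
Round 3: r7 [age_verified, has_valid_id => income_below_cap]; r9 [age_verified, household_head => cond_2]. New: income_below_cap, cond_2.
Round 4: r6 [income_below_cap, notify_finance => has_dependent]. New: has_dependent.
Closure: {address_verified, adult_resident, age_verified, application_complete, case_approved, citizen, cond_1, cond_2, eligible_subsidy, eligible_tier1, exempt_fee, has_dependent, has_valid_id, household_head, identity_verified, income_below_cap, means_tested, notify_finance, priority_flag, renewal_due, resident, tax_filed} — 22 facts.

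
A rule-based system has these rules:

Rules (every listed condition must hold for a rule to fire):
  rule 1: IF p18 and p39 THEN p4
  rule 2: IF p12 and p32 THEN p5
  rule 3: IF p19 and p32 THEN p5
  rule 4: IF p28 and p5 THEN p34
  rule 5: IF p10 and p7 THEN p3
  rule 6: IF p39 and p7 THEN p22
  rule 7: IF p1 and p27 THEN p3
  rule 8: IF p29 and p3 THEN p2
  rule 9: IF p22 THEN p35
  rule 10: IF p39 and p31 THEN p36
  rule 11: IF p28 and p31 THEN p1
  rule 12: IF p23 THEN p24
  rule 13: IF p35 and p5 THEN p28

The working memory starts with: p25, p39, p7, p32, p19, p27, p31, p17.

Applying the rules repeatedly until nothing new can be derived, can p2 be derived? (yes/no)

no

Round 1: rule 3 [IF p19 and p32 THEN p5]; rule 6 [IF p39 and p7 THEN p22]; rule 10 [IF p39 and p31 THEN p36]. New: p5, p22, p36.
Round 2: rule 9 [IF p22 THEN p35]. New: p35.
Round 3: rule 13 [IF p35 and p5 THEN p28]. New: p28.
Round 4: rule 4 [IF p28 and p5 THEN p34]; rule 11 [IF p28 and p31 THEN p1]. New: p34, p1.
Round 5: rule 7 [IF p1 and p27 THEN p3]. New: p3.
Fixed point reached. p2 is concluded only by rule 8; rule 8 needs p29 (never derived).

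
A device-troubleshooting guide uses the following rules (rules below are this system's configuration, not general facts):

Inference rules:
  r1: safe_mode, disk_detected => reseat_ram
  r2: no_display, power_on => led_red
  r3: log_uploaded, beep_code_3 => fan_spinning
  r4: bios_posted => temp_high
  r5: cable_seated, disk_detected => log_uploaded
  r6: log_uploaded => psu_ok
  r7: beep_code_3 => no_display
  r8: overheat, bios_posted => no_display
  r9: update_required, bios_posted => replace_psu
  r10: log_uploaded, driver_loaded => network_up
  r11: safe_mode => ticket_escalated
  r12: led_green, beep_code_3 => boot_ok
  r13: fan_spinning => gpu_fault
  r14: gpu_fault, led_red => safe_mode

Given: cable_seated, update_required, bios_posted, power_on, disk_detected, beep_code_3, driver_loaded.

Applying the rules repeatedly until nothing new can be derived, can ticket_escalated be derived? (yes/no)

yes

Round 1: r4 [bios_posted => temp_high]; r5 [cable_seated, disk_detected => log_uploaded]; r7 [beep_code_3 => no_display]; r9 [update_required, bios_posted => replace_psu]. Adds temp_high, log_uploaded, no_display, replace_psu.
Round 2: r2 [no_display, power_on => led_red]; r3 [log_uploaded, beep_code_3 => fan_spinning]; r6 [log_uploaded => psu_ok]; r10 [log_uploaded, driver_loaded => network_up]. Adds led_red, fan_spinning, psu_ok, network_up.
Round 3: r13 [fan_spinning => gpu_fault]. Adds gpu_fault.
Round 4: r14 [gpu_fault, led_red => safe_mode]. Adds safe_mode.
Round 5: r1 [safe_mode, disk_detected => reseat_ram]; r11 [safe_mode => ticket_escalated]. Adds reseat_ram, ticket_escalated.
ticket_escalated appears in round 5, so it is derivable.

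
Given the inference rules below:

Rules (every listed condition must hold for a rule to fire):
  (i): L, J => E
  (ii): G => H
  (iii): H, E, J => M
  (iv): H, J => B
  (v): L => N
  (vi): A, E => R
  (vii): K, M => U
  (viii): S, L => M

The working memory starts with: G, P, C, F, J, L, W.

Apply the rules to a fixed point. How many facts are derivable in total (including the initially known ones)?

Round 1: (i) [L, J => E]; (ii) [G => H]; (v) [L => N]. Adds E, H, N.
Round 2: (iii) [H, E, J => M]; (iv) [H, J => B]. Adds M, B.
Closure: {B, C, E, F, G, H, J, L, M, N, P, W} — 12 facts.

12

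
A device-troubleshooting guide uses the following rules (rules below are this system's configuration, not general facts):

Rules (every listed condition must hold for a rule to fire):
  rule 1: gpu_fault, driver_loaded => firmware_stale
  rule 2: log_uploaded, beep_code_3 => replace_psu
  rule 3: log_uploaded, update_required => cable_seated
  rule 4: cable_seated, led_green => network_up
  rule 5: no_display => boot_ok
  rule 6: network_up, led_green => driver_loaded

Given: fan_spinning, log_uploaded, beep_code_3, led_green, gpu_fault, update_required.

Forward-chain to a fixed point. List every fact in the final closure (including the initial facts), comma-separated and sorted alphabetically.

Round 1 fires rule 2, rule 3, giving replace_psu, cable_seated.
Round 2 fires rule 4, giving network_up.
Round 3 fires rule 6, giving driver_loaded.
Round 4 fires rule 1, giving firmware_stale.

beep_code_3, cable_seated, driver_loaded, fan_spinning, firmware_stale, gpu_fault, led_green, log_uploaded, network_up, replace_psu, update_required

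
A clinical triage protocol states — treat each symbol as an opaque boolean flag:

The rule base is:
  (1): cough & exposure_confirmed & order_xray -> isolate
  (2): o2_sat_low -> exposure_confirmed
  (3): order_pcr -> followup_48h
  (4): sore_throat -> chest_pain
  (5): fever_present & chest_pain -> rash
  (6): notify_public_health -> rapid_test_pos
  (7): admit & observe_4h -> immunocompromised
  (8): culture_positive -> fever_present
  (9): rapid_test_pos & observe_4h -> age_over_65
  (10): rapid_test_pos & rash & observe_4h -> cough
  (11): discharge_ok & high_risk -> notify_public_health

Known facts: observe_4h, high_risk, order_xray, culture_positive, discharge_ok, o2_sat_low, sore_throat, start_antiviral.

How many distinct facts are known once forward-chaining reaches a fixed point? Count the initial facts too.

Round 1 fires (2), (4), (8), (11), giving exposure_confirmed, chest_pain, fever_present, notify_public_health.
Round 2 fires (5), (6), giving rash, rapid_test_pos.
Round 3 fires (9), (10), giving age_over_65, cough.
Round 4 fires (1), giving isolate.
Closure: {age_over_65, chest_pain, cough, culture_positive, discharge_ok, exposure_confirmed, fever_present, high_risk, isolate, notify_public_health, o2_sat_low, observe_4h, order_xray, rapid_test_pos, rash, sore_throat, start_antiviral} — 17 facts.

17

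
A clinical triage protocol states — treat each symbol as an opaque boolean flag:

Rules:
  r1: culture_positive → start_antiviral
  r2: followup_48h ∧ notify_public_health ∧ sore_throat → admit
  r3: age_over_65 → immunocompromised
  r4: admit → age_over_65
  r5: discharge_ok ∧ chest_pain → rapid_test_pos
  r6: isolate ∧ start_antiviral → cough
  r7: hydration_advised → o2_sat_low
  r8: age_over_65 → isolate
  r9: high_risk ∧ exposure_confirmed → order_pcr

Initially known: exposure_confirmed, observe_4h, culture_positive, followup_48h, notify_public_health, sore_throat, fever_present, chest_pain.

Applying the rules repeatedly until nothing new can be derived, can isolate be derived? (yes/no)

yes

Round 1 — r1, r2, derive start_antiviral, admit.
Round 2 — r4, derive age_over_65.
Round 3 — r3, r8, derive immunocompromised, isolate.
Round 4 — r6, derive cough.
isolate appears in round 3, so it is derivable.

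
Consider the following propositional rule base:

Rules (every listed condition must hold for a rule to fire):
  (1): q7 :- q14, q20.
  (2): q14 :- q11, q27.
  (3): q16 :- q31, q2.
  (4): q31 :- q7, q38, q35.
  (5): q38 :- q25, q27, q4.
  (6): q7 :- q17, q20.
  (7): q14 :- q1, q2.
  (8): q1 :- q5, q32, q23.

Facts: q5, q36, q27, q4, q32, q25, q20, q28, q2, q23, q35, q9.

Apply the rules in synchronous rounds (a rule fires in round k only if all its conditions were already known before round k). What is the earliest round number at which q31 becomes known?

Round 1 fires (5), (8), giving q38, q1.
Round 2 fires (7), giving q14.
Round 3 fires (1), giving q7.
Round 4 fires (4), giving q31.
q31 first appears in round 4.

4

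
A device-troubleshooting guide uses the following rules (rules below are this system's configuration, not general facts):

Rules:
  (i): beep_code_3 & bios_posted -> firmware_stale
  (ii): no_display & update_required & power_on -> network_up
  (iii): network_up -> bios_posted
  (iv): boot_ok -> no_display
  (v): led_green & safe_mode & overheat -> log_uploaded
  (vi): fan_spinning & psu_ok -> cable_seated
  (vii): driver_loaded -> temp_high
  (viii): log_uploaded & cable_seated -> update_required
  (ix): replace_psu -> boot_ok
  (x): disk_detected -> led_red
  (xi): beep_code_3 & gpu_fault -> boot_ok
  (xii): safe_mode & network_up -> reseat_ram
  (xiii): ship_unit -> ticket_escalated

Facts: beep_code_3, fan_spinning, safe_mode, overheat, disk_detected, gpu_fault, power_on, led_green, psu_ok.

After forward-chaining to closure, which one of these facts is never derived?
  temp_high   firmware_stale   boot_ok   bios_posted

Round 1 fires (v), (vi), (x), (xi), giving log_uploaded, cable_seated, led_red, boot_ok.
Round 2 fires (iv), (viii), giving no_display, update_required.
Round 3 fires (ii), giving network_up.
Round 4 fires (iii), (xii), giving bios_posted, reseat_ram.
Round 5 fires (i), giving firmware_stale.
Derived: bios_posted (round 4), firmware_stale (round 5), boot_ok (round 1). temp_high never appears in any round.

temp_high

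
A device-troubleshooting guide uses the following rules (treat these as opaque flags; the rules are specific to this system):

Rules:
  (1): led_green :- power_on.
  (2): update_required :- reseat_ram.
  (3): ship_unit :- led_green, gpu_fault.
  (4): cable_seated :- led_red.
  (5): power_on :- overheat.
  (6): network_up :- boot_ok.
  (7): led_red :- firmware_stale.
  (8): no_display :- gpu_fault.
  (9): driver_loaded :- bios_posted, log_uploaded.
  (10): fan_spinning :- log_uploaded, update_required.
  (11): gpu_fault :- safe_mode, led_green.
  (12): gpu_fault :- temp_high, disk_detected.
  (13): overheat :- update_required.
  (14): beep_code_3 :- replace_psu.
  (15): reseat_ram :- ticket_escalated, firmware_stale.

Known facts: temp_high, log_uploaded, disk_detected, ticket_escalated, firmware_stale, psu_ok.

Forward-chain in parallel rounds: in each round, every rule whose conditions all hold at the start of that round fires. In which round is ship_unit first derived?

6

Round 1: (7) [led_red :- firmware_stale.]; (12) [gpu_fault :- temp_high, disk_detected.]; (15) [reseat_ram :- ticket_escalated, firmware_stale.]. New: led_red, gpu_fault, reseat_ram.
Round 2: (2) [update_required :- reseat_ram.]; (4) [cable_seated :- led_red.]; (8) [no_display :- gpu_fault.]. New: update_required, cable_seated, no_display.
Round 3: (10) [fan_spinning :- log_uploaded, update_required.]; (13) [overheat :- update_required.]. New: fan_spinning, overheat.
Round 4: (5) [power_on :- overheat.]. New: power_on.
Round 5: (1) [led_green :- power_on.]. New: led_green.
Round 6: (3) [ship_unit :- led_green, gpu_fault.]. New: ship_unit.
ship_unit first appears in round 6.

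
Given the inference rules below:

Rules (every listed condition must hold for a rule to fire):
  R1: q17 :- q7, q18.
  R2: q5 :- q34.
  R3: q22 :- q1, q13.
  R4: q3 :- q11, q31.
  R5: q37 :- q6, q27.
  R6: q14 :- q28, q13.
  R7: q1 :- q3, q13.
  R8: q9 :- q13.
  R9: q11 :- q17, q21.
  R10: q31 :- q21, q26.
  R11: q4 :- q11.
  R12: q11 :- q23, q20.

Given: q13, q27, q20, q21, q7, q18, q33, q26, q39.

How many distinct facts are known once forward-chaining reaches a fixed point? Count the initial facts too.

17

Round 1: R1 [q17 :- q7, q18.]; R8 [q9 :- q13.]; R10 [q31 :- q21, q26.]. New: q17, q9, q31.
Round 2: R9 [q11 :- q17, q21.]. New: q11.
Round 3: R4 [q3 :- q11, q31.]; R11 [q4 :- q11.]. New: q3, q4.
Round 4: R7 [q1 :- q3, q13.]. New: q1.
Round 5: R3 [q22 :- q1, q13.]. New: q22.
Closure: {q1, q11, q13, q17, q18, q20, q21, q22, q26, q27, q3, q31, q33, q39, q4, q7, q9} — 17 facts.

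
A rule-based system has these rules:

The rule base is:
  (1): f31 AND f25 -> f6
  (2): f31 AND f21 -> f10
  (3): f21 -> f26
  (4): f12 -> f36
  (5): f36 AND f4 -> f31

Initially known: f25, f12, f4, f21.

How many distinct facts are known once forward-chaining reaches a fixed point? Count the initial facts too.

Round 1: (3) [f21 -> f26]; (4) [f12 -> f36]. New: f26, f36.
Round 2: (5) [f36 AND f4 -> f31]. New: f31.
Round 3: (1) [f31 AND f25 -> f6]; (2) [f31 AND f21 -> f10]. New: f6, f10.
Closure: {f10, f12, f21, f25, f26, f31, f36, f4, f6} — 9 facts.

9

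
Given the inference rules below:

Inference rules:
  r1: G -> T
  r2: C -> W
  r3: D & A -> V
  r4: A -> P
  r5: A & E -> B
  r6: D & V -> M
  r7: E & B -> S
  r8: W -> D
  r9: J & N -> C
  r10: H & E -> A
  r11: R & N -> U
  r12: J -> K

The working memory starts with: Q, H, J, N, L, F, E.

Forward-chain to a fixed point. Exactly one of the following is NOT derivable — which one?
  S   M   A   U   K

U

Round 1: r9 [J & N -> C]; r10 [H & E -> A]; r12 [J -> K]. New: C, A, K.
Round 2: r2 [C -> W]; r4 [A -> P]; r5 [A & E -> B]. New: W, P, B.
Round 3: r7 [E & B -> S]; r8 [W -> D]. New: S, D.
Round 4: r3 [D & A -> V]. New: V.
Round 5: r6 [D & V -> M]. New: M.
Derived: K (round 1), S (round 3), A (round 1), M (round 5). U never appears in any round.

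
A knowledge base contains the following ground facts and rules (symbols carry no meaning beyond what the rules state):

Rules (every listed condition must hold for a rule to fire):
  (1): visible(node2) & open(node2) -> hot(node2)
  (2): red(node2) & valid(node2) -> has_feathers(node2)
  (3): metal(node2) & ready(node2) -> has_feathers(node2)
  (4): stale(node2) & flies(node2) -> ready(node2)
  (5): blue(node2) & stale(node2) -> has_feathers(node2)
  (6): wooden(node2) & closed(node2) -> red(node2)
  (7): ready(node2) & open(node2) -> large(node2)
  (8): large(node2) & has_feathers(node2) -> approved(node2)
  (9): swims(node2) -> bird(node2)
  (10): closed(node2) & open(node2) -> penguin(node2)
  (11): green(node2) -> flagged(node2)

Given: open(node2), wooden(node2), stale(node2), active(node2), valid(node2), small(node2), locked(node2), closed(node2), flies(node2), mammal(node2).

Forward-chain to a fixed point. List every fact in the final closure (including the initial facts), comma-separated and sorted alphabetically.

active(node2), approved(node2), closed(node2), flies(node2), has_feathers(node2), large(node2), locked(node2), mammal(node2), open(node2), penguin(node2), ready(node2), red(node2), small(node2), stale(node2), valid(node2), wooden(node2)

Round 1: (4) [stale(node2) & flies(node2) -> ready(node2)]; (6) [wooden(node2) & closed(node2) -> red(node2)]; (10) [closed(node2) & open(node2) -> penguin(node2)]. New: ready(node2), red(node2), penguin(node2).
Round 2: (2) [red(node2) & valid(node2) -> has_feathers(node2)]; (7) [ready(node2) & open(node2) -> large(node2)]. New: has_feathers(node2), large(node2).
Round 3: (8) [large(node2) & has_feathers(node2) -> approved(node2)]. New: approved(node2).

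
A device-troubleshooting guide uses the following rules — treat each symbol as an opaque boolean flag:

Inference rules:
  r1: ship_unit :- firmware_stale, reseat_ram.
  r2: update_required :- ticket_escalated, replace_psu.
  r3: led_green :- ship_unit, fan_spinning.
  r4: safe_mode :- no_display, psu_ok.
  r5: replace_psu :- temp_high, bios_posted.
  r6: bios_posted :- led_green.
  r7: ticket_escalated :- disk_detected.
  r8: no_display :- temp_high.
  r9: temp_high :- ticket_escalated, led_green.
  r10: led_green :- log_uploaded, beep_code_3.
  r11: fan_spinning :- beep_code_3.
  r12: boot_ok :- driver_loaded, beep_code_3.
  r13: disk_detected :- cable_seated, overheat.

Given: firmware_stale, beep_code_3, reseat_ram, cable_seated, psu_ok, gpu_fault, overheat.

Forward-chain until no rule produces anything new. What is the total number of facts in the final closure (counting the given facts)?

Round 1: r1 [ship_unit :- firmware_stale, reseat_ram.]; r11 [fan_spinning :- beep_code_3.]; r13 [disk_detected :- cable_seated, overheat.]. New: ship_unit, fan_spinning, disk_detected.
Round 2: r3 [led_green :- ship_unit, fan_spinning.]; r7 [ticket_escalated :- disk_detected.]. New: led_green, ticket_escalated.
Round 3: r6 [bios_posted :- led_green.]; r9 [temp_high :- ticket_escalated, led_green.]. New: bios_posted, temp_high.
Round 4: r5 [replace_psu :- temp_high, bios_posted.]; r8 [no_display :- temp_high.]. New: replace_psu, no_display.
Round 5: r2 [update_required :- ticket_escalated, replace_psu.]; r4 [safe_mode :- no_display, psu_ok.]. New: update_required, safe_mode.
Closure: {beep_code_3, bios_posted, cable_seated, disk_detected, fan_spinning, firmware_stale, gpu_fault, led_green, no_display, overheat, psu_ok, replace_psu, reseat_ram, safe_mode, ship_unit, temp_high, ticket_escalated, update_required} — 18 facts.

18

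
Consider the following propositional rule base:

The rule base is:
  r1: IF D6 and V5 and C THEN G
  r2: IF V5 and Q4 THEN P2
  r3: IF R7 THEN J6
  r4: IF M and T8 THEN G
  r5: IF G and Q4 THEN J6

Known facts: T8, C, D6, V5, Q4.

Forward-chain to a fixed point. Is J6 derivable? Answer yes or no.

Round 1 fires r1, r2, giving G, P2.
Round 2 fires r5, giving J6.
J6 appears in round 2, so it is derivable.

yes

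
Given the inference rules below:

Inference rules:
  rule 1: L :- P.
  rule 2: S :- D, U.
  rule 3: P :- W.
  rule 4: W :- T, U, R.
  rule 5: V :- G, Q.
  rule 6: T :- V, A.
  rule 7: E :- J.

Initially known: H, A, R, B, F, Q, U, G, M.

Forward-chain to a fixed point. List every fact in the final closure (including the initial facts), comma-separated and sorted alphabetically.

A, B, F, G, H, L, M, P, Q, R, T, U, V, W

Round 1: rule 5 [V :- G, Q.]. Adds V.
Round 2: rule 6 [T :- V, A.]. Adds T.
Round 3: rule 4 [W :- T, U, R.]. Adds W.
Round 4: rule 3 [P :- W.]. Adds P.
Round 5: rule 1 [L :- P.]. Adds L.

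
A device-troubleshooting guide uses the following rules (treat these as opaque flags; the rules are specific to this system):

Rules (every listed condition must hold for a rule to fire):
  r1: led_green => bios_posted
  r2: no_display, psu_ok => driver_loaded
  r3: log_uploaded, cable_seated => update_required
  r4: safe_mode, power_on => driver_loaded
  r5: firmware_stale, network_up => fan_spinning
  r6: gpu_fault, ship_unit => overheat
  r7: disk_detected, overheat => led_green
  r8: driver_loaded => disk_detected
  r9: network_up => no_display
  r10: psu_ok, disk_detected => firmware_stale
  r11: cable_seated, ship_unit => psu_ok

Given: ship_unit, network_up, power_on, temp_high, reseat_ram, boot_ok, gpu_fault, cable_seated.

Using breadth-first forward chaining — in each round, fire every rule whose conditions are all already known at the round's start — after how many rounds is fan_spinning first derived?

5

[1] r6 [gpu_fault, ship_unit => overheat]; r9 [network_up => no_display]; r11 [cable_seated, ship_unit => psu_ok]. ⇒ new: overheat, no_display, psu_ok.
[2] r2 [no_display, psu_ok => driver_loaded]. ⇒ new: driver_loaded.
[3] r8 [driver_loaded => disk_detected]. ⇒ new: disk_detected.
[4] r7 [disk_detected, overheat => led_green]; r10 [psu_ok, disk_detected => firmware_stale]. ⇒ new: led_green, firmware_stale.
[5] r1 [led_green => bios_posted]; r5 [firmware_stale, network_up => fan_spinning]. ⇒ new: bios_posted, fan_spinning.
fan_spinning first appears in round 5.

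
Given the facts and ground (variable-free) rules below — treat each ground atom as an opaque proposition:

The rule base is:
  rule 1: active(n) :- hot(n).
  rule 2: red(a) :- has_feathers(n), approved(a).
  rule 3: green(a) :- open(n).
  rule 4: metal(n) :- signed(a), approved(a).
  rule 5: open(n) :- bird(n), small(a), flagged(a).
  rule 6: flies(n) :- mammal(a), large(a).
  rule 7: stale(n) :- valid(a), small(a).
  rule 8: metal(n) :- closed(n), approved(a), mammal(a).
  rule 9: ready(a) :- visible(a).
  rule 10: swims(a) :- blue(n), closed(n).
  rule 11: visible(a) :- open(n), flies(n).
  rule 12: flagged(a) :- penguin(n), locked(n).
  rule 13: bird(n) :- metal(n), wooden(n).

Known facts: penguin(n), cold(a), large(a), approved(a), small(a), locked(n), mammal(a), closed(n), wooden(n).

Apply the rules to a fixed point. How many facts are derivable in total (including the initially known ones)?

17

Round 1: rule 6 [flies(n) :- mammal(a), large(a).]; rule 8 [metal(n) :- closed(n), approved(a), mammal(a).]; rule 12 [flagged(a) :- penguin(n), locked(n).]. New: flies(n), metal(n), flagged(a).
Round 2: rule 13 [bird(n) :- metal(n), wooden(n).]. New: bird(n).
Round 3: rule 5 [open(n) :- bird(n), small(a), flagged(a).]. New: open(n).
Round 4: rule 3 [green(a) :- open(n).]; rule 11 [visible(a) :- open(n), flies(n).]. New: green(a), visible(a).
Round 5: rule 9 [ready(a) :- visible(a).]. New: ready(a).
Closure: {approved(a), bird(n), closed(n), cold(a), flagged(a), flies(n), green(a), large(a), locked(n), mammal(a), metal(n), open(n), penguin(n), ready(a), small(a), visible(a), wooden(n)} — 17 facts.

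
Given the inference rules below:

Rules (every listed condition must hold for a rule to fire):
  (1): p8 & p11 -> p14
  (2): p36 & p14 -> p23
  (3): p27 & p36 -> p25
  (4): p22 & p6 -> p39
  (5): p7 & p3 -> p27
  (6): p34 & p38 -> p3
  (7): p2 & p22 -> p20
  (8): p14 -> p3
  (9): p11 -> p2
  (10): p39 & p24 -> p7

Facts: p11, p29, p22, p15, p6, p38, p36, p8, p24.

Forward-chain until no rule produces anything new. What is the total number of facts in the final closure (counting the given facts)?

Round 1: (1) [p8 & p11 -> p14]; (4) [p22 & p6 -> p39]; (9) [p11 -> p2]. New: p14, p39, p2.
Round 2: (2) [p36 & p14 -> p23]; (7) [p2 & p22 -> p20]; (8) [p14 -> p3]; (10) [p39 & p24 -> p7]. New: p23, p20, p3, p7.
Round 3: (5) [p7 & p3 -> p27]. New: p27.
Round 4: (3) [p27 & p36 -> p25]. New: p25.
Closure: {p11, p14, p15, p2, p20, p22, p23, p24, p25, p27, p29, p3, p36, p38, p39, p6, p7, p8} — 18 facts.

18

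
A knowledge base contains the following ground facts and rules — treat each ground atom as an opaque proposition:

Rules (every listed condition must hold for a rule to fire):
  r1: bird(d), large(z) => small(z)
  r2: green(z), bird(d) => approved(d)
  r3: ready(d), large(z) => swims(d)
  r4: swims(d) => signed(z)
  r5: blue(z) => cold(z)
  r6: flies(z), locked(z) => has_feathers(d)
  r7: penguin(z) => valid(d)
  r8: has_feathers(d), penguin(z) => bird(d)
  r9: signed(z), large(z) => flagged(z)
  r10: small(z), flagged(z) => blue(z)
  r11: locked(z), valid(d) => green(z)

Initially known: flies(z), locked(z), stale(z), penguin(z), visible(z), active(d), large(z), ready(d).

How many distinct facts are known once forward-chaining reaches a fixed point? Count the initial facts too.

19

Round 1: r3 [ready(d), large(z) => swims(d)]; r6 [flies(z), locked(z) => has_feathers(d)]; r7 [penguin(z) => valid(d)]. Adds swims(d), has_feathers(d), valid(d).
Round 2: r4 [swims(d) => signed(z)]; r8 [has_feathers(d), penguin(z) => bird(d)]; r11 [locked(z), valid(d) => green(z)]. Adds signed(z), bird(d), green(z).
Round 3: r1 [bird(d), large(z) => small(z)]; r2 [green(z), bird(d) => approved(d)]; r9 [signed(z), large(z) => flagged(z)]. Adds small(z), approved(d), flagged(z).
Round 4: r10 [small(z), flagged(z) => blue(z)]. Adds blue(z).
Round 5: r5 [blue(z) => cold(z)]. Adds cold(z).
Closure: {active(d), approved(d), bird(d), blue(z), cold(z), flagged(z), flies(z), green(z), has_feathers(d), large(z), locked(z), penguin(z), ready(d), signed(z), small(z), stale(z), swims(d), valid(d), visible(z)} — 19 facts.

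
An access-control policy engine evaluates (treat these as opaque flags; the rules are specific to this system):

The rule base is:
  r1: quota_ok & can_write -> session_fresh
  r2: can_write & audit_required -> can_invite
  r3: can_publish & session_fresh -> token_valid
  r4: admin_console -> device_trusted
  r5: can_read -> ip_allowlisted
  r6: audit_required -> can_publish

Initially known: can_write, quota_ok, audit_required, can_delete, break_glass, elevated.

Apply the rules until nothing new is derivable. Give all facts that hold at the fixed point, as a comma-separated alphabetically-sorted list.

audit_required, break_glass, can_delete, can_invite, can_publish, can_write, elevated, quota_ok, session_fresh, token_valid

Round 1 — r1, r2, r6, derive session_fresh, can_invite, can_publish.
Round 2 — r3, derive token_valid.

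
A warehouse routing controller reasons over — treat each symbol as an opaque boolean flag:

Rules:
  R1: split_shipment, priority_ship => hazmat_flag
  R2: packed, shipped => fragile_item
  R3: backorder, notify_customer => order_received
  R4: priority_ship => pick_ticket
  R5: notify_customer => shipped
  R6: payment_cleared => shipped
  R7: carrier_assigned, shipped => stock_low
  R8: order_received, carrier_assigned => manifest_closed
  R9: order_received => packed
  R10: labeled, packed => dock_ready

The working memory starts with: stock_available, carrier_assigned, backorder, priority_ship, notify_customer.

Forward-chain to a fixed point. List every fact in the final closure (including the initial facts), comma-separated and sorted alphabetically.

backorder, carrier_assigned, fragile_item, manifest_closed, notify_customer, order_received, packed, pick_ticket, priority_ship, shipped, stock_available, stock_low

Round 1 — R3, R4, R5, derive order_received, pick_ticket, shipped.
Round 2 — R7, R8, R9, derive stock_low, manifest_closed, packed.
Round 3 — R2, derive fragile_item.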